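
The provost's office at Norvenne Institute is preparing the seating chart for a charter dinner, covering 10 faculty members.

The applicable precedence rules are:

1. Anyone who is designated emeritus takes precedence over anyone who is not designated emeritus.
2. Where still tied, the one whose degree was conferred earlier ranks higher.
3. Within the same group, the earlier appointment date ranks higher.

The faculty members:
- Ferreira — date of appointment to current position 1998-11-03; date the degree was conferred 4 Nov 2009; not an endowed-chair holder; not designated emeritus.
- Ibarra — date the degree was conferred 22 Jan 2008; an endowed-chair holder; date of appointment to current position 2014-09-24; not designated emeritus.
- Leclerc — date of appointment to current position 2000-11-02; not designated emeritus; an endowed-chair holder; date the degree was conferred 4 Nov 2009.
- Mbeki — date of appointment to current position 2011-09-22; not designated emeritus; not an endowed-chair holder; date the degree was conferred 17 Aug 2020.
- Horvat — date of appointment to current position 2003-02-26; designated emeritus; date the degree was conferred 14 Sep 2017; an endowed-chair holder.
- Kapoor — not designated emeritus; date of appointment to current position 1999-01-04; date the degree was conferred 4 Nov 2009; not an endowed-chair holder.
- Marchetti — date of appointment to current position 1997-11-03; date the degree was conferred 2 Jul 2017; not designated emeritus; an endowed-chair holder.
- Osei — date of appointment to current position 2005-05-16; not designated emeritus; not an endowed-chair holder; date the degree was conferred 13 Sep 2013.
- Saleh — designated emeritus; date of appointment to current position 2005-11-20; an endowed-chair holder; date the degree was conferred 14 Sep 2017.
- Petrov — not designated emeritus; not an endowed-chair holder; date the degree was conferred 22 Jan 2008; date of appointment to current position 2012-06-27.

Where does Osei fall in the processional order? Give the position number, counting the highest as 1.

By the first rule: Horvat and Saleh (both designated emeritus); then Petrov, Ibarra, Ferreira, Kapoor, Leclerc, Osei, Marchetti and Mbeki (each not designated emeritus).
Horvat and Saleh both have date the degree was conferred 14 Sep 2017, so the next rule applies.
Among Horvat and Saleh, by date of appointment to current position (earlier first): Horvat (2003-02-26) before Saleh (2005-11-20).
Among Petrov, Ibarra, Ferreira, Kapoor, Leclerc, Osei, Marchetti and Mbeki, by date the degree was conferred (earlier first): Petrov and Ibarra (22 Jan 2008) before Ferreira, Kapoor and Leclerc (4 Nov 2009) before Osei (13 Sep 2013) before Marchetti (2 Jul 2017) before Mbeki (17 Aug 2020).
Among Petrov and Ibarra, by date of appointment to current position (earlier first): Petrov (2012-06-27) before Ibarra (2014-09-24).
Among Ferreira, Kapoor and Leclerc, by date of appointment to current position (earlier first): Ferreira (1998-11-03) before Kapoor (1999-01-04) before Leclerc (2000-11-02).
Order: Horvat, Saleh, Petrov, Ibarra, Ferreira, Kapoor, Leclerc, Osei, Marchetti, Mbeki. So position 8.

8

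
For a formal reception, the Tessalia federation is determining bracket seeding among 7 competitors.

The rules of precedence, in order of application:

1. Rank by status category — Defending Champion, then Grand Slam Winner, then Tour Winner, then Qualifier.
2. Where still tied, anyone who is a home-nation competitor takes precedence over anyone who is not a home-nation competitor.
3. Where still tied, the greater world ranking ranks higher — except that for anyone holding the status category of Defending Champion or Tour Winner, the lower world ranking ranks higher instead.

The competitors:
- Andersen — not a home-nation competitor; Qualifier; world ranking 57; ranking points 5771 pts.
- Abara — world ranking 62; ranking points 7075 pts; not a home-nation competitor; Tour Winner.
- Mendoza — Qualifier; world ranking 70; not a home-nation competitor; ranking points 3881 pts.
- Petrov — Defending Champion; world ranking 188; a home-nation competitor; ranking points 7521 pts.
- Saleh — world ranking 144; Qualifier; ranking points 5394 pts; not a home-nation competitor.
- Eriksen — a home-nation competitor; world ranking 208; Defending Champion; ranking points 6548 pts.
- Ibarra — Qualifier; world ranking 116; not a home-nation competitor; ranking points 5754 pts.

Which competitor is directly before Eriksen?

Petrov

By status category: Petrov and Eriksen (Defending Champion); then Abara (Tour Winner); then Saleh, Ibarra, Mendoza and Andersen (Qualifier).
Petrov and Eriksen are each a home-nation competitor, so the next rule applies.
Among Petrov and Eriksen, by world ranking (lower first) (reversed rule for this group): Petrov (188) before Eriksen (208).
Saleh, Ibarra, Mendoza and Andersen are each not a home-nation competitor, so the next rule applies.
Among Saleh, Ibarra, Mendoza and Andersen, by world ranking (higher first): Saleh (144) before Ibarra (116) before Mendoza (70) before Andersen (57).
Order: Petrov, Eriksen, Abara, Saleh, Ibarra, Mendoza, Andersen.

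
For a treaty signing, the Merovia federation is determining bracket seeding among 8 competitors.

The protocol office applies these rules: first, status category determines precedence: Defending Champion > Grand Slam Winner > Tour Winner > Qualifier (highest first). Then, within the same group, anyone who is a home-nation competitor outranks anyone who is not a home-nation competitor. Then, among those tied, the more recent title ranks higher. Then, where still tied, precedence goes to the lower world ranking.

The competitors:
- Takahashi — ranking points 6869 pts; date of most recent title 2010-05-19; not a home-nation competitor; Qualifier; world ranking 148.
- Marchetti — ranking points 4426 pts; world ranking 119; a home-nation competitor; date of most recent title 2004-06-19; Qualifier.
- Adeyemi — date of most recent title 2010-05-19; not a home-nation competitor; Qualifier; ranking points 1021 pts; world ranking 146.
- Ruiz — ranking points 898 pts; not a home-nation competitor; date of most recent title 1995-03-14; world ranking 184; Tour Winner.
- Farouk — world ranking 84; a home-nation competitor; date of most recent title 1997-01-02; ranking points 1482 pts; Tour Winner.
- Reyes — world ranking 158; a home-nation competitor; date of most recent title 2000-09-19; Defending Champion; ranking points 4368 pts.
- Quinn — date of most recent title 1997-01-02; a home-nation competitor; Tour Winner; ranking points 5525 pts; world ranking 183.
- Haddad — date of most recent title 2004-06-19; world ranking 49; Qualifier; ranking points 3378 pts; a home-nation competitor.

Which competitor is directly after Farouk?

By status category: Reyes (Defending Champion); then Farouk, Quinn and Ruiz (Tour Winner); then Haddad, Marchetti, Adeyemi and Takahashi (Qualifier).
Among Farouk, Quinn and Ruiz, a home-nation competitor before not a home-nation competitor: Farouk and Quinn (a home-nation competitor) before Ruiz (not a home-nation competitor).
Farouk and Quinn both have date of most recent title 1997-01-02, so the next rule applies.
Among Farouk and Quinn, by world ranking (lower first): Farouk (84) before Quinn (183).
Among Haddad, Marchetti, Adeyemi and Takahashi, a home-nation competitor before not a home-nation competitor: Haddad and Marchetti (a home-nation competitor) before Adeyemi and Takahashi (not a home-nation competitor).
Haddad and Marchetti both have date of most recent title 2004-06-19, so the next rule applies.
Among Haddad and Marchetti, by world ranking (lower first): Haddad (49) before Marchetti (119).
Adeyemi and Takahashi both have date of most recent title 2010-05-19, so the next rule applies.
Among Adeyemi and Takahashi, by world ranking (lower first): Adeyemi (146) before Takahashi (148).
Order: Reyes, Farouk, Quinn, Ruiz, Haddad, Marchetti, Adeyemi, Takahashi.

Quinn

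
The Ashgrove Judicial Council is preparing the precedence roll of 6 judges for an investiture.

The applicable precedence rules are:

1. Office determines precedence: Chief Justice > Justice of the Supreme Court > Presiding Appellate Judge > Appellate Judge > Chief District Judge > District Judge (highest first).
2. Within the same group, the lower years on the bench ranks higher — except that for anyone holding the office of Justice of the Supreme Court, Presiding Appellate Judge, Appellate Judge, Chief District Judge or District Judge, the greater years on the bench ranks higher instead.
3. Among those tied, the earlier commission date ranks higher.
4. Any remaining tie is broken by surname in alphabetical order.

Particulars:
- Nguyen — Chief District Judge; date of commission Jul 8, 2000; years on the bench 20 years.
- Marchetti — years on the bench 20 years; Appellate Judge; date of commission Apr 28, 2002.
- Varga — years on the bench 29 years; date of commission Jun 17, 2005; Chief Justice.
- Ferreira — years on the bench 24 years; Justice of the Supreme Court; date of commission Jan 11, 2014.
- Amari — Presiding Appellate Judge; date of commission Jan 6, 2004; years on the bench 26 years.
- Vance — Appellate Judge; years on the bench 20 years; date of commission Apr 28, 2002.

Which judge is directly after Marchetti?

By office: Varga (Chief Justice); then Ferreira (Justice of the Supreme Court); then Amari (Presiding Appellate Judge); then Marchetti and Vance (Appellate Judge); then Nguyen (Chief District Judge).
Marchetti and Vance both have years on the bench 20 years, so the next rule applies.
Marchetti and Vance both have date of commission Apr 28, 2002, so the next rule applies.
Among Marchetti and Vance, alphabetically by surname: Marchetti before Vance.
Order: Varga, Ferreira, Amari, Marchetti, Vance, Nguyen.

Vance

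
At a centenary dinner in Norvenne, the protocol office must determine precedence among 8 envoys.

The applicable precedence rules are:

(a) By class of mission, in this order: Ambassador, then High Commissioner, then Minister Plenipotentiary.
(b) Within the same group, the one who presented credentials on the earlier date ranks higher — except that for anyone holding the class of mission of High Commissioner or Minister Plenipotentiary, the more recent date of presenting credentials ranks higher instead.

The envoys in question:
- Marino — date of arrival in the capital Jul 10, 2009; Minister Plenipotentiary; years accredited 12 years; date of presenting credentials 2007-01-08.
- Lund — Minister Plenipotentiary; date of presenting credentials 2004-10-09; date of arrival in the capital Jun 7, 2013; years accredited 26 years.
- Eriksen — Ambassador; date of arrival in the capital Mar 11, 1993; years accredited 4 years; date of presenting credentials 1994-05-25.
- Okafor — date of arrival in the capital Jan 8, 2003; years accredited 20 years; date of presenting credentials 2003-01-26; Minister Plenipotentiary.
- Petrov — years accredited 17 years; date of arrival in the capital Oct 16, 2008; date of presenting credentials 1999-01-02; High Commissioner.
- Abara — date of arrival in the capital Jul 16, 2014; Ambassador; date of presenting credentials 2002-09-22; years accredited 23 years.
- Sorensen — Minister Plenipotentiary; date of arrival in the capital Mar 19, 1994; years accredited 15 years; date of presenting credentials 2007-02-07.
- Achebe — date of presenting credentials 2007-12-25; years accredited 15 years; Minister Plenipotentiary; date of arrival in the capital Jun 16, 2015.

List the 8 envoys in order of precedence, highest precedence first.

Eriksen, Abara, Petrov, Achebe, Sorensen, Marino, Lund, Okafor

By class of mission: Eriksen and Abara (Ambassador); then Petrov (High Commissioner); then Achebe, Sorensen, Marino, Lund and Okafor (Minister Plenipotentiary).
Among Eriksen and Abara, by date of presenting credentials (earlier first): Eriksen (1994-05-25) before Abara (2002-09-22).
Among Achebe, Sorensen, Marino, Lund and Okafor, by date of presenting credentials (later first) (reversed rule for this group): Achebe (2007-12-25) before Sorensen (2007-02-07) before Marino (2007-01-08) before Lund (2004-10-09) before Okafor (2003-01-26).
Full order: Eriksen, Abara, Petrov, Achebe, Sorensen, Marino, Lund, Okafor.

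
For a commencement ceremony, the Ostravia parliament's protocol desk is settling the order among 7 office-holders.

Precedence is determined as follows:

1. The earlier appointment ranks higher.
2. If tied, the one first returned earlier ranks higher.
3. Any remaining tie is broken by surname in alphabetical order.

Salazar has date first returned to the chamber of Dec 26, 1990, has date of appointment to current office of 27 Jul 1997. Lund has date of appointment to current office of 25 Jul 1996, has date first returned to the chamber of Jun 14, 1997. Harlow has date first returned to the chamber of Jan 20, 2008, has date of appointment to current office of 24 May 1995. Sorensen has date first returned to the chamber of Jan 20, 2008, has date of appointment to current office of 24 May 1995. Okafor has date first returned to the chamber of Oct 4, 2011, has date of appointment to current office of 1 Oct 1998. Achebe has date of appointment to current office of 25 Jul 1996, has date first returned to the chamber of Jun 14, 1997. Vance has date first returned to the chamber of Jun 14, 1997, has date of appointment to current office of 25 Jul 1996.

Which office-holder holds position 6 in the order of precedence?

Salazar

By date of appointment to current office (earlier first): Harlow and Sorensen (both 24 May 1995); then Achebe, Lund and Vance (each 25 Jul 1996); then Salazar (27 Jul 1997); then Okafor (1 Oct 1998).
Harlow and Sorensen both have date first returned to the chamber Jan 20, 2008, so the next rule applies.
Among Harlow and Sorensen, alphabetically by surname: Harlow before Sorensen.
Achebe, Lund and Vance all have date first returned to the chamber Jun 14, 1997, so the next rule applies.
Among Achebe, Lund and Vance, alphabetically by surname: Achebe before Lund before Vance.
Order: Harlow, Sorensen, Achebe, Lund, Vance, Salazar, Okafor.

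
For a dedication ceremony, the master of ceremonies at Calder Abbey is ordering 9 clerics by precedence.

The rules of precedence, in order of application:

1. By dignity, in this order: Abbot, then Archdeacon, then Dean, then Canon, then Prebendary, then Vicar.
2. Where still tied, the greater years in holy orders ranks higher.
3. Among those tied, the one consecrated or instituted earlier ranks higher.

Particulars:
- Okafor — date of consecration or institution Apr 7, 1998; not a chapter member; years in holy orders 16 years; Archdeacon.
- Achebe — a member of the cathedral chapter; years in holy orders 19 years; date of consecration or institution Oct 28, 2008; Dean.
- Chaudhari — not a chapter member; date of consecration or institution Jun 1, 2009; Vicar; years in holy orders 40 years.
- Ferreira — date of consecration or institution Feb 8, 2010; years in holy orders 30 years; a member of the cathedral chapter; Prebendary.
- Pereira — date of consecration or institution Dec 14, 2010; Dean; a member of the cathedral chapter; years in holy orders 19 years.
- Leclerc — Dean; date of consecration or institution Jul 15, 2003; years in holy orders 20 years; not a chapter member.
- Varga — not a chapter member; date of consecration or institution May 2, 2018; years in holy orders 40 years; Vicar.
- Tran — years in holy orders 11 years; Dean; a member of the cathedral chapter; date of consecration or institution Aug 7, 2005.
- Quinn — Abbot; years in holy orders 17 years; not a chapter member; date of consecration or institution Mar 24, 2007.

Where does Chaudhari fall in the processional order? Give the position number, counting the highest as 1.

8

By dignity: Quinn (Abbot); then Okafor (Archdeacon); then Leclerc, Achebe, Pereira and Tran (Dean); then Ferreira (Prebendary); then Chaudhari and Varga (Vicar).
Among Leclerc, Achebe, Pereira and Tran, by years in holy orders (higher first): Leclerc (20 years) before Achebe and Pereira (19 years) before Tran (11 years).
Among Achebe and Pereira, by date of consecration or institution (earlier first): Achebe (Oct 28, 2008) before Pereira (Dec 14, 2010).
Chaudhari and Varga both have years in holy orders 40 years, so the next rule applies.
Among Chaudhari and Varga, by date of consecration or institution (earlier first): Chaudhari (Jun 1, 2009) before Varga (May 2, 2018).
Order: Quinn, Okafor, Leclerc, Achebe, Pereira, Tran, Ferreira, Chaudhari, Varga. So position 8.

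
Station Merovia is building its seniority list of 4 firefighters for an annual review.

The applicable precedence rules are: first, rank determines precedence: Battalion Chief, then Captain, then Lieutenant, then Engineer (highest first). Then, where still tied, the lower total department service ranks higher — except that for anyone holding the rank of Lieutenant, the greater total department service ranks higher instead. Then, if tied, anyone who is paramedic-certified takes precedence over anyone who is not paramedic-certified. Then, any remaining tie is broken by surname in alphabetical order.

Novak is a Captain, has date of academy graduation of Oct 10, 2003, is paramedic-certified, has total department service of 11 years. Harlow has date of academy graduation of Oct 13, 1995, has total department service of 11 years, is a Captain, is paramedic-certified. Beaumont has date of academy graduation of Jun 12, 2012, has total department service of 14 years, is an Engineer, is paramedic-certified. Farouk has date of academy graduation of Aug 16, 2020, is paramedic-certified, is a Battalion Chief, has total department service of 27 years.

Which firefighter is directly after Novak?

Beaumont

By rank: Farouk (Battalion Chief); then Harlow and Novak (Captain); then Beaumont (Engineer).
Harlow and Novak both have total department service 11 years, so the next rule applies.
Harlow and Novak are each paramedic-certified, so the next rule applies.
Among Harlow and Novak, alphabetically by surname: Harlow before Novak.
Order: Farouk, Harlow, Novak, Beaumont.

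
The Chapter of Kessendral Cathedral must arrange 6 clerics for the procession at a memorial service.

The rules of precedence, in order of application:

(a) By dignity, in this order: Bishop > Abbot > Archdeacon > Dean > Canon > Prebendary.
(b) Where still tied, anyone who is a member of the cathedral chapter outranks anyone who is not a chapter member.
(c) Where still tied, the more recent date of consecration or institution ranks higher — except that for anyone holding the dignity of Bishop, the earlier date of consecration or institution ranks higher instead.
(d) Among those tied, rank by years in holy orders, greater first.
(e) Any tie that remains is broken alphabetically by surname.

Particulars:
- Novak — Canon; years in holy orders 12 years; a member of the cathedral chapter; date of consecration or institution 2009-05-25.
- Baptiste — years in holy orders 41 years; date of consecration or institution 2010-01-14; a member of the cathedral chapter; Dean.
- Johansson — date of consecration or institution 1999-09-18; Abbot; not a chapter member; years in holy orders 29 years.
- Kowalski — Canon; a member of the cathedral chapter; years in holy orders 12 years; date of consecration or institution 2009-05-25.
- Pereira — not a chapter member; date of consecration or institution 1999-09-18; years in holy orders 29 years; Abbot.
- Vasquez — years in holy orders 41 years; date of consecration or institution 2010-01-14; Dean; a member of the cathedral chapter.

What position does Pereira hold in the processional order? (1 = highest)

By dignity: Johansson and Pereira (Abbot); then Baptiste and Vasquez (Dean); then Kowalski and Novak (Canon).
Johansson and Pereira are each not a chapter member, so the next rule applies.
Johansson and Pereira both have date of consecration or institution 1999-09-18, so the next rule applies.
Johansson and Pereira both have years in holy orders 29 years, so the next rule applies.
Among Johansson and Pereira, alphabetically by surname: Johansson before Pereira.
Baptiste and Vasquez are each a member of the cathedral chapter, so the next rule applies.
Baptiste and Vasquez both have date of consecration or institution 2010-01-14, so the next rule applies.
Baptiste and Vasquez both have years in holy orders 41 years, so the next rule applies.
Among Baptiste and Vasquez, alphabetically by surname: Baptiste before Vasquez.
Kowalski and Novak are each a member of the cathedral chapter, so the next rule applies.
Kowalski and Novak both have date of consecration or institution 2009-05-25, so the next rule applies.
Kowalski and Novak both have years in holy orders 12 years, so the next rule applies.
Among Kowalski and Novak, alphabetically by surname: Kowalski before Novak.
Order: Johansson, Pereira, Baptiste, Vasquez, Kowalski, Novak. So position 2.

2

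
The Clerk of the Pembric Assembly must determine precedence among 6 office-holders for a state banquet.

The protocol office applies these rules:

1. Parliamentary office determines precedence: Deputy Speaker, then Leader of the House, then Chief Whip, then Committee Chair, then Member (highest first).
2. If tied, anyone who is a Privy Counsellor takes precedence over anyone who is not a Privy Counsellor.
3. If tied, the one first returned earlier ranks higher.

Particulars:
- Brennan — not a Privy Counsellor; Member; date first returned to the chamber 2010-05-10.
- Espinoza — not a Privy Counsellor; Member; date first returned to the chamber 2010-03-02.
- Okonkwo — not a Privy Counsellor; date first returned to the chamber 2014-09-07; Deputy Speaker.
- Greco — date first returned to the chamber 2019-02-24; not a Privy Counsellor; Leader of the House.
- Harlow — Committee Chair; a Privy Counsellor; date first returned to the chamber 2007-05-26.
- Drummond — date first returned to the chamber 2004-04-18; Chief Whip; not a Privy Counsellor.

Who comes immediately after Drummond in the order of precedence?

By parliamentary office: Okonkwo (Deputy Speaker); then Greco (Leader of the House); then Drummond (Chief Whip); then Harlow (Committee Chair); then Espinoza and Brennan (Member).
Espinoza and Brennan are each not a Privy Counsellor, so the next rule applies.
Among Espinoza and Brennan, by date first returned to the chamber (earlier first): Espinoza (2010-03-02) before Brennan (2010-05-10).
Order: Okonkwo, Greco, Drummond, Harlow, Espinoza, Brennan.

Harlow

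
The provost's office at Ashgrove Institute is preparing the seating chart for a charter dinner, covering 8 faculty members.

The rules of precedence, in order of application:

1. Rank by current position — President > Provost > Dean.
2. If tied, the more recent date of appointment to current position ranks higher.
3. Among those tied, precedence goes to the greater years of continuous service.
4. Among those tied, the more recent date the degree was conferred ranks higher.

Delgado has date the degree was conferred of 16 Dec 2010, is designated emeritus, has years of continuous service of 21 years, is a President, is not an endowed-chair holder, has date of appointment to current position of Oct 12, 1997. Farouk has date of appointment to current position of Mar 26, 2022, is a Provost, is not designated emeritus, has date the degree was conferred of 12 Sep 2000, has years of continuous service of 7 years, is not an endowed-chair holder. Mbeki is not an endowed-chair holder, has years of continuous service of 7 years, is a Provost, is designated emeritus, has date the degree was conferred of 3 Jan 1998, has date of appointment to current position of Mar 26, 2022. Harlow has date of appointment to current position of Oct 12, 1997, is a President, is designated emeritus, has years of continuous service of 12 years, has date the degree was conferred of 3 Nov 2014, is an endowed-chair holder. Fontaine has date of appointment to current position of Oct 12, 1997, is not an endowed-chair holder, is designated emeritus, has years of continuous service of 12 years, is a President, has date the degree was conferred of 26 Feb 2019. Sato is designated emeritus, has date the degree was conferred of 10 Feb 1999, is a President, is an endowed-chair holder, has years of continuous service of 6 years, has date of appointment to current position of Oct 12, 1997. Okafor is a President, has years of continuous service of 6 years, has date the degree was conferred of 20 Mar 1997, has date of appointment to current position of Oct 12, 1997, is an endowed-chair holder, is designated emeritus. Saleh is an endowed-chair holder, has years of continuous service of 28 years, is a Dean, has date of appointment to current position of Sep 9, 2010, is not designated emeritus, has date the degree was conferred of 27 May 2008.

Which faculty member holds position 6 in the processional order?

Farouk

By current position: Delgado, Fontaine, Harlow, Sato and Okafor (President); then Farouk and Mbeki (Provost); then Saleh (Dean).
Delgado, Fontaine, Harlow, Sato and Okafor all have date of appointment to current position Oct 12, 1997, so the next rule applies.
Among Delgado, Fontaine, Harlow, Sato and Okafor, by years of continuous service (higher first): Delgado (21 years) before Fontaine and Harlow (12 years) before Sato and Okafor (6 years).
Among Fontaine and Harlow, by date the degree was conferred (later first): Fontaine (26 Feb 2019) before Harlow (3 Nov 2014).
Among Sato and Okafor, by date the degree was conferred (later first): Sato (10 Feb 1999) before Okafor (20 Mar 1997).
Farouk and Mbeki both have date of appointment to current position Mar 26, 2022, so the next rule applies.
Farouk and Mbeki both have years of continuous service 7 years, so the next rule applies.
Among Farouk and Mbeki, by date the degree was conferred (later first): Farouk (12 Sep 2000) before Mbeki (3 Jan 1998).
Order: Delgado, Fontaine, Harlow, Sato, Okafor, Farouk, Mbeki, Saleh.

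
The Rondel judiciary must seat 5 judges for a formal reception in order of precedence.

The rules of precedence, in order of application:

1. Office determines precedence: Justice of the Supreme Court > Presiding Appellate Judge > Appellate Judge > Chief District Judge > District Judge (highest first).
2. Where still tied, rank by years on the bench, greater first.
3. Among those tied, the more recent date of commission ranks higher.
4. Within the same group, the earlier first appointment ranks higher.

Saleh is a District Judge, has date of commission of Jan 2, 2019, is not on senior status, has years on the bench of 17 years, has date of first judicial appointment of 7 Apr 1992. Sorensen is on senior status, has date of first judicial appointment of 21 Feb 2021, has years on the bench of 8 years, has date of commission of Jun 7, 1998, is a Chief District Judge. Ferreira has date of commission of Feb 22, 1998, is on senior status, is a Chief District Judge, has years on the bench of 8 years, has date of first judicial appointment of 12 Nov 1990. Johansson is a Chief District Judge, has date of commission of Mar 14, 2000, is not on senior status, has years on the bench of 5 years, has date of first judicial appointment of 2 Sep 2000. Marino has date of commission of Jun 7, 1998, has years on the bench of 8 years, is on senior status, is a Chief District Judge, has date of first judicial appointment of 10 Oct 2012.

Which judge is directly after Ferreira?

By office: Marino, Sorensen, Ferreira and Johansson (Chief District Judge); then Saleh (District Judge).
Among Marino, Sorensen, Ferreira and Johansson, by years on the bench (higher first): Marino, Sorensen and Ferreira (8 years) before Johansson (5 years).
Among Marino, Sorensen and Ferreira, by date of commission (later first): Marino and Sorensen (Jun 7, 1998) before Ferreira (Feb 22, 1998).
Among Marino and Sorensen, by date of first judicial appointment (earlier first): Marino (10 Oct 2012) before Sorensen (21 Feb 2021).
Order: Marino, Sorensen, Ferreira, Johansson, Saleh.

Johansson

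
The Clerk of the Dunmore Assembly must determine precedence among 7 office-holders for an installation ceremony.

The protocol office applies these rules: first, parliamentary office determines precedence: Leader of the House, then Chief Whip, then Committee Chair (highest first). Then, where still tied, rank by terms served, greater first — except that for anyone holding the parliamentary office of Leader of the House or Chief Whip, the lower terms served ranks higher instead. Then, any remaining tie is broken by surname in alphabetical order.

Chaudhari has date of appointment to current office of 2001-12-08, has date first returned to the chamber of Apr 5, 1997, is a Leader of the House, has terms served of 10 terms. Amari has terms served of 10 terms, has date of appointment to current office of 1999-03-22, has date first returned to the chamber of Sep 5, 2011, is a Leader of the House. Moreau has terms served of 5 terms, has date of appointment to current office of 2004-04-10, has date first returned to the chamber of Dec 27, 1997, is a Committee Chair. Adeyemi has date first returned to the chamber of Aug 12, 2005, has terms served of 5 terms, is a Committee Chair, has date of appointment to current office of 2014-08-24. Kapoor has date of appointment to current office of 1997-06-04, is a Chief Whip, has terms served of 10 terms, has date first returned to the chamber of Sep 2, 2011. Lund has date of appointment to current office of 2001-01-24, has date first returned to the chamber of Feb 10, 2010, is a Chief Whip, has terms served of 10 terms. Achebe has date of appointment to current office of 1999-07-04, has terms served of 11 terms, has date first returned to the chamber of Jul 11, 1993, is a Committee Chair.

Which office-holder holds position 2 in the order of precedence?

Chaudhari

By parliamentary office: Amari and Chaudhari (Leader of the House); then Kapoor and Lund (Chief Whip); then Achebe, Adeyemi and Moreau (Committee Chair).
Amari and Chaudhari both have terms served 10 terms, so the next rule applies.
Among Amari and Chaudhari, alphabetically by surname: Amari before Chaudhari.
Kapoor and Lund both have terms served 10 terms, so the next rule applies.
Among Kapoor and Lund, alphabetically by surname: Kapoor before Lund.
Among Achebe, Adeyemi and Moreau, by terms served (higher first): Achebe (11 terms) before Adeyemi and Moreau (5 terms).
Among Adeyemi and Moreau, alphabetically by surname: Adeyemi before Moreau.
Order: Amari, Chaudhari, Kapoor, Lund, Achebe, Adeyemi, Moreau.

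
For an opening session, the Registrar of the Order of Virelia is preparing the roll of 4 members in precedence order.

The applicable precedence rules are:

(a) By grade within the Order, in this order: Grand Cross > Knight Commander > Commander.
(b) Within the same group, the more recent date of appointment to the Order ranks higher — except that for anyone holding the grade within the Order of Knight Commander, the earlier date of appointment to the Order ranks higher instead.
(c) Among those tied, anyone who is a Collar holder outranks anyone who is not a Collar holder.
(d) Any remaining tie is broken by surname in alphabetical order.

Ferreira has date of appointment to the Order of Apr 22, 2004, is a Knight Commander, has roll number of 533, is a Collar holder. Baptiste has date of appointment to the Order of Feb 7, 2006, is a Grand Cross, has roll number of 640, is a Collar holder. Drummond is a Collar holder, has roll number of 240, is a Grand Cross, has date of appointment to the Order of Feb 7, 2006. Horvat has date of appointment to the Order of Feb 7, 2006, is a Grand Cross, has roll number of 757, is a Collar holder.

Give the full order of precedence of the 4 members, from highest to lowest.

Baptiste, Drummond, Horvat, Ferreira

By grade within the Order: Baptiste, Drummond and Horvat (Grand Cross); then Ferreira (Knight Commander).
Baptiste, Drummond and Horvat all have date of appointment to the Order Feb 7, 2006, so the next rule applies.
Baptiste, Drummond and Horvat are each a Collar holder, so the next rule applies.
Among Baptiste, Drummond and Horvat, alphabetically by surname: Baptiste before Drummond before Horvat.
Full order: Baptiste, Drummond, Horvat, Ferreira.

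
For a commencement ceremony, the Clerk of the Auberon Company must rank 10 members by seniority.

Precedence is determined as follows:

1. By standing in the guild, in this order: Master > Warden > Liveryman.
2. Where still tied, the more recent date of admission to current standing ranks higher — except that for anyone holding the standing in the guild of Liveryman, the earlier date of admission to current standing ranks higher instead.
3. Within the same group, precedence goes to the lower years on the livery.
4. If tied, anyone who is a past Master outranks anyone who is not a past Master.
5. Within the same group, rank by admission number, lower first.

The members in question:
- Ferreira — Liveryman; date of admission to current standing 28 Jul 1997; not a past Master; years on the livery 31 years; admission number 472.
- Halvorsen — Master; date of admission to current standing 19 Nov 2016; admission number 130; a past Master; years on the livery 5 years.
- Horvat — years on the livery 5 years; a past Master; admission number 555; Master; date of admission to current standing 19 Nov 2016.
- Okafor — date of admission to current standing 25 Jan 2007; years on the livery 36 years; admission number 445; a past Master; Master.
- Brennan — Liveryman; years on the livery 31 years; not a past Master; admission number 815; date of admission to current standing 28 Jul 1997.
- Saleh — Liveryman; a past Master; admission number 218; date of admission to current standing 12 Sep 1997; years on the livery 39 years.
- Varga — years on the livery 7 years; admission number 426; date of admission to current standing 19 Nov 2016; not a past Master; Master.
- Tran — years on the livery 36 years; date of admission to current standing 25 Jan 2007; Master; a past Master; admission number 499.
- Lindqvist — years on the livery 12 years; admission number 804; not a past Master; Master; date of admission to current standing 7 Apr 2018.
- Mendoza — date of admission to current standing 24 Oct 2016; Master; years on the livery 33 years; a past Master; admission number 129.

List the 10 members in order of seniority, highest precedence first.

Lindqvist, Halvorsen, Horvat, Varga, Mendoza, Okafor, Tran, Ferreira, Brennan, Saleh

By standing in the guild: Lindqvist, Halvorsen, Horvat, Varga, Mendoza, Okafor and Tran (Master); then Ferreira, Brennan and Saleh (Liveryman).
Among Lindqvist, Halvorsen, Horvat, Varga, Mendoza, Okafor and Tran, by date of admission to current standing (later first): Lindqvist (7 Apr 2018) before Halvorsen, Horvat and Varga (19 Nov 2016) before Mendoza (24 Oct 2016) before Okafor and Tran (25 Jan 2007).
Among Halvorsen, Horvat and Varga, by years on the livery (lower first): Halvorsen and Horvat (5 years) before Varga (7 years).
Halvorsen and Horvat are each a past Master, so the next rule applies.
Among Halvorsen and Horvat, by admission number (lower first): Halvorsen (130) before Horvat (555).
Okafor and Tran both have years on the livery 36 years, so the next rule applies.
Okafor and Tran are each a past Master, so the next rule applies.
Among Okafor and Tran, by admission number (lower first): Okafor (445) before Tran (499).
Among Ferreira, Brennan and Saleh, by date of admission to current standing (earlier first) (reversed rule for this group): Ferreira and Brennan (28 Jul 1997) before Saleh (12 Sep 1997).
Ferreira and Brennan both have years on the livery 31 years, so the next rule applies.
Ferreira and Brennan are each not a past Master, so the next rule applies.
Among Ferreira and Brennan, by admission number (lower first): Ferreira (472) before Brennan (815).
Full order: Lindqvist, Halvorsen, Horvat, Varga, Mendoza, Okafor, Tran, Ferreira, Brennan, Saleh.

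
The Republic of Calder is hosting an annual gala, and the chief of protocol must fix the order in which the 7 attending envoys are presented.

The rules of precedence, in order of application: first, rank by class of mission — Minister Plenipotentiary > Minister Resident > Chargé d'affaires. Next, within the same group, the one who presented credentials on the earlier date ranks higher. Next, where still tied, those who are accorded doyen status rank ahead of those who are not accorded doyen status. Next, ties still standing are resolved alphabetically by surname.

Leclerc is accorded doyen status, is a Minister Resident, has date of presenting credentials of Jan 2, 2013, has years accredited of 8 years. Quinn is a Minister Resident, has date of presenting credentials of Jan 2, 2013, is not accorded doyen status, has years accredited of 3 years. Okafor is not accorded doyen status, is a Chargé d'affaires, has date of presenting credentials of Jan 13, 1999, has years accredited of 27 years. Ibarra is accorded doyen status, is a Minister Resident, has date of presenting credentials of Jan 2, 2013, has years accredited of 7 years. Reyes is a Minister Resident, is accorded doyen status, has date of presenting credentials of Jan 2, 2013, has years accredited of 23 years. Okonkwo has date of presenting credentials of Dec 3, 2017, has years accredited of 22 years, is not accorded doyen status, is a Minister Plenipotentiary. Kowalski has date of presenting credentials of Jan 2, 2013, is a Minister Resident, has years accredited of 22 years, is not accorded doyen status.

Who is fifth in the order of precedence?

By class of mission: Okonkwo (Minister Plenipotentiary); then Ibarra, Leclerc, Reyes, Kowalski and Quinn (Minister Resident); then Okafor (Chargé d'affaires).
Ibarra, Leclerc, Reyes, Kowalski and Quinn all have date of presenting credentials Jan 2, 2013, so the next rule applies.
Among Ibarra, Leclerc, Reyes, Kowalski and Quinn, accorded doyen status before not accorded doyen status: Ibarra, Leclerc and Reyes (accorded doyen status) before Kowalski and Quinn (not accorded doyen status).
Among Ibarra, Leclerc and Reyes, alphabetically by surname: Ibarra before Leclerc before Reyes.
Among Kowalski and Quinn, alphabetically by surname: Kowalski before Quinn.
Order: Okonkwo, Ibarra, Leclerc, Reyes, Kowalski, Quinn, Okafor.

Kowalski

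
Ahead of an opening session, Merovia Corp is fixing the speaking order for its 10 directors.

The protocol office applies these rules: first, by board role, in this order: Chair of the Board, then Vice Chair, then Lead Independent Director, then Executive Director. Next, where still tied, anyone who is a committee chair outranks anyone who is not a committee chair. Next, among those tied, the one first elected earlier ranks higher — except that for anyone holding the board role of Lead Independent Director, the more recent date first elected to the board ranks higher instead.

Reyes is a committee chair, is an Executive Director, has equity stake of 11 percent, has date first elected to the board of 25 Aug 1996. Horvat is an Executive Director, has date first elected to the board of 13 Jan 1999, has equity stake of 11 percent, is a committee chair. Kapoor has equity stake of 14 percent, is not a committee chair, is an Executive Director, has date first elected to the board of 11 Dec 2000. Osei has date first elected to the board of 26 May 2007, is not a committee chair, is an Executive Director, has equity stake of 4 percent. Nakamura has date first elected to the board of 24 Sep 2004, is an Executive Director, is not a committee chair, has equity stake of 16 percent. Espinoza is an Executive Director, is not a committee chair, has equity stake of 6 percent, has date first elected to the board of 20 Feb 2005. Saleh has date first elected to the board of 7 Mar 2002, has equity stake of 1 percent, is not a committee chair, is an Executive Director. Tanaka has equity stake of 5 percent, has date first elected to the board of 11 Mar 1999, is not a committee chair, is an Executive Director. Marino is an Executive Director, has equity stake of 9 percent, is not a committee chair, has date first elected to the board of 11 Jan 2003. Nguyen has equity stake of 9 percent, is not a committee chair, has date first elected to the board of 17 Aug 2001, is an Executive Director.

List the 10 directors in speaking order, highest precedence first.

By board role: Reyes, Horvat, Tanaka, Kapoor, Nguyen, Saleh, Marino, Nakamura, Espinoza and Osei (Executive Director).
Among Reyes, Horvat, Tanaka, Kapoor, Nguyen, Saleh, Marino, Nakamura, Espinoza and Osei, a committee chair before not a committee chair: Reyes and Horvat (a committee chair) before Tanaka, Kapoor, Nguyen, Saleh, Marino, Nakamura, Espinoza and Osei (not a committee chair).
Among Reyes and Horvat, by date first elected to the board (earlier first): Reyes (25 Aug 1996) before Horvat (13 Jan 1999).
Among Tanaka, Kapoor, Nguyen, Saleh, Marino, Nakamura, Espinoza and Osei, by date first elected to the board (earlier first): Tanaka (11 Mar 1999) before Kapoor (11 Dec 2000) before Nguyen (17 Aug 2001) before Saleh (7 Mar 2002) before Marino (11 Jan 2003) before Nakamura (24 Sep 2004) before Espinoza (20 Feb 2005) before Osei (26 May 2007).
Full order: Reyes, Horvat, Tanaka, Kapoor, Nguyen, Saleh, Marino, Nakamura, Espinoza, Osei.

Reyes, Horvat, Tanaka, Kapoor, Nguyen, Saleh, Marino, Nakamura, Espinoza, Osei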